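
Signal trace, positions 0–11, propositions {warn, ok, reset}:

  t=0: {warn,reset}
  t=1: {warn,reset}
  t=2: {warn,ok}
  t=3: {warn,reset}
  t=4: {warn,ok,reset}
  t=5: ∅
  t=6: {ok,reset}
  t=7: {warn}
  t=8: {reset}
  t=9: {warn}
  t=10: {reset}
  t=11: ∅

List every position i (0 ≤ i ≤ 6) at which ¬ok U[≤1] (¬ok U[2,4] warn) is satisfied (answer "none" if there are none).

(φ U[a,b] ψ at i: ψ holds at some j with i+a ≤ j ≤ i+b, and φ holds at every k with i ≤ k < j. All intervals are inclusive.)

Evaluate at each i in [0,6]:
  i=0: ✓ (rhs at j=0)
  i=1: ✗ (no rhs in [1,2])
  i=2: ✗ (no rhs in [2,3])
  i=3: ✗ (no rhs in [3,4])
  i=4: ✗ (no rhs in [4,5])
  i=5: ✗ (no rhs in [5,6])
  i=6: ✗ (lhs fails at k=6 before rhs at j=7)

0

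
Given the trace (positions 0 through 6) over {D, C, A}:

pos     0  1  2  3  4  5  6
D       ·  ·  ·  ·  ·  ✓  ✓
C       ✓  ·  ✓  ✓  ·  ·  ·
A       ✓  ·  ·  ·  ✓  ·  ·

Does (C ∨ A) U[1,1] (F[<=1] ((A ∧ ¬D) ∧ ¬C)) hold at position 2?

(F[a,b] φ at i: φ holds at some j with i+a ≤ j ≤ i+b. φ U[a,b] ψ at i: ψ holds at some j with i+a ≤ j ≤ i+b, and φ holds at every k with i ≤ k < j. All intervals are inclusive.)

Need some j in [3,3] with F[<=1] ((A ∧ ¬D) ∧ ¬C), and (C ∨ A) at every k in [2,j-1].
  j=3: F[<=1] ((A ∧ ¬D) ∧ ¬C) holds; (C ∨ A) holds at every k in [2,2] → satisfied.

Holds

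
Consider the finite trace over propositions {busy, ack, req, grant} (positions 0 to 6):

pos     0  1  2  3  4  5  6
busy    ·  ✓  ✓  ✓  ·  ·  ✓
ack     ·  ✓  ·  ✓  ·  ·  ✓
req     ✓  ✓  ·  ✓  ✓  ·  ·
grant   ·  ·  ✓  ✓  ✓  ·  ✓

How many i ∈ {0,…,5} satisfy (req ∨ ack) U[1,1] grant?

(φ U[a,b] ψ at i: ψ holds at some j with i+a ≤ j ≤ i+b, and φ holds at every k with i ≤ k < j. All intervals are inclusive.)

Evaluate at each i in [0,5]:
  i=0: ✗ (no rhs in [1,1])
  i=1: ✓ (rhs at j=2; lhs holds on [1,1])
  i=2: ✗ (lhs fails at k=2 before rhs at j=3)
  i=3: ✓ (rhs at j=4; lhs holds on [3,3])
  i=4: ✗ (no rhs in [5,5])
  i=5: ✗ (lhs fails at k=5 before rhs at j=6)
Positions where it holds: {1, 3} → 2.

2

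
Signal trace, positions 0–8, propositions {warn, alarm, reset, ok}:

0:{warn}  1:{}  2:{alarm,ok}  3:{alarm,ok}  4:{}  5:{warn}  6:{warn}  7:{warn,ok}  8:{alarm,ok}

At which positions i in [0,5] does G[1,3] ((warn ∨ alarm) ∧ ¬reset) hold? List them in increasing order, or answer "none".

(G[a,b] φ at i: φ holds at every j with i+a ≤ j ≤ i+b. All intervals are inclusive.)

Evaluate at each i in [0,5]:
  i=0: ✗ (fails at j=1)
  i=1: ✗ (fails at j=4)
  i=2: ✗ (fails at j=4)
  i=3: ✗ (fails at j=4)
  i=4: ✓ (all of [5,7])
  i=5: ✓ (all of [6,8])

4, 5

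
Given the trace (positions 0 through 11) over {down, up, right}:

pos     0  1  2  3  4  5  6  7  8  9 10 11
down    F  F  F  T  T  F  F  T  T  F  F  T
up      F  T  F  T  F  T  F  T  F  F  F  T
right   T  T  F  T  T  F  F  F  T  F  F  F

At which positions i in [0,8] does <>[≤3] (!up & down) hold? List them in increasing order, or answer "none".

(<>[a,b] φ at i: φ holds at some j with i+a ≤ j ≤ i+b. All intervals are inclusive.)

Evaluate at each i in [0,8]:
  i=0: ✗ (none in [0,3])
  i=1: ✓ (witness j=4)
  i=2: ✓ (witness j=4)
  i=3: ✓ (witness j=4)
  i=4: ✓ (witness j=4)
  i=5: ✓ (witness j=8)
  i=6: ✓ (witness j=8)
  i=7: ✓ (witness j=8)
  i=8: ✓ (witness j=8)

1, 2, 3, 4, 5, 6, 7, 8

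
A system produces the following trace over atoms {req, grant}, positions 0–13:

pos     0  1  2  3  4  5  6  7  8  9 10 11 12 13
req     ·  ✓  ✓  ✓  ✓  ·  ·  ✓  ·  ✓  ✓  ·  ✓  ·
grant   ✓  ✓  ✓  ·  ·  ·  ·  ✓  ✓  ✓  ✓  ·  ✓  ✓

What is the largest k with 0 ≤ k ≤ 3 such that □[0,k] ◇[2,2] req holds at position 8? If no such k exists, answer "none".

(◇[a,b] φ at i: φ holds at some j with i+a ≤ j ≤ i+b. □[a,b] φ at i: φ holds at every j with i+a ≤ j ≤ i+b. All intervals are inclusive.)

0

◇[2,2] req must hold from j=8 onward; find where it first fails.
  j=8: holds
  j=9: fails
Holds on [8,8], so largest k = 0.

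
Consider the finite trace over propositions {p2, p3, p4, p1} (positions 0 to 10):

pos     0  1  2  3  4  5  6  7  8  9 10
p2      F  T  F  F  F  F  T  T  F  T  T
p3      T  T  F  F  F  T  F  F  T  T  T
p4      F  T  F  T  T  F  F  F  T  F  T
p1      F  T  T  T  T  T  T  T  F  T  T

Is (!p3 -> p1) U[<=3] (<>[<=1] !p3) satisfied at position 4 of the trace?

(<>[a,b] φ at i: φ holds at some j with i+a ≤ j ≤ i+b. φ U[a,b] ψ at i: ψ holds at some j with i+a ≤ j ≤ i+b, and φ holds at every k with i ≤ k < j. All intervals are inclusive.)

Yes

Need some j in [4,7] with <>[<=1] !p3, and (!p3 -> p1) at every k in [4,j-1].
  j=4: <>[<=1] !p3 holds; no prefix to check → satisfied.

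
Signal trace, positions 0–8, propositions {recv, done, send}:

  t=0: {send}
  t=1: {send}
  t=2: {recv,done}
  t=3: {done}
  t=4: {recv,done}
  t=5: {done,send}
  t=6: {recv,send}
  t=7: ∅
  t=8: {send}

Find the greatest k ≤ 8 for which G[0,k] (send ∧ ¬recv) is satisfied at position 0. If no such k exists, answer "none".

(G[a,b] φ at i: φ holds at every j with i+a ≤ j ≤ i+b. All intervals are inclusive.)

(send ∧ ¬recv) must hold from j=0 onward; find where it first fails.
  j=0: holds
  j=1: holds
  j=2: fails
Holds on [0,1], so largest k = 1.

1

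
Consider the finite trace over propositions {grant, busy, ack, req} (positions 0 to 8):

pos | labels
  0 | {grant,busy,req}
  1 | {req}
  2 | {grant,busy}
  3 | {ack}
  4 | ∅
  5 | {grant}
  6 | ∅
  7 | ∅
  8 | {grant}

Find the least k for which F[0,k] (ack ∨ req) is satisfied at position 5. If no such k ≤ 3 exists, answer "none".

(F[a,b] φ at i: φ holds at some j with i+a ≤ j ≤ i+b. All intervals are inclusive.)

none

Scan j = 5,6,… for (ack ∨ req):
  j=5: fails
  j=6: fails
  j=7: fails
  j=8: fails
No j in [5,8] satisfies it → none.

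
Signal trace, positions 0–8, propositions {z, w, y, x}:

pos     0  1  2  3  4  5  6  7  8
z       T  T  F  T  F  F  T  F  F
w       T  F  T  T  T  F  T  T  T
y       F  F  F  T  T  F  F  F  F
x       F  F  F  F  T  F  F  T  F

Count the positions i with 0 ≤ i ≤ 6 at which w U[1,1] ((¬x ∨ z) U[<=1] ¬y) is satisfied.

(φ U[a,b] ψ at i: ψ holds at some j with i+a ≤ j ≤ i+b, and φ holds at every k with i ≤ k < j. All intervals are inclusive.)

3

Evaluate at each i in [0,6]:
  i=0: ✓ (rhs at j=1; lhs holds on [0,0])
  i=1: ✗ (lhs fails at k=1 before rhs at j=2)
  i=2: ✗ (no rhs in [3,3])
  i=3: ✗ (no rhs in [4,4])
  i=4: ✓ (rhs at j=5; lhs holds on [4,4])
  i=5: ✗ (lhs fails at k=5 before rhs at j=6)
  i=6: ✓ (rhs at j=7; lhs holds on [6,6])
Positions where it holds: {0, 4, 6} → 3.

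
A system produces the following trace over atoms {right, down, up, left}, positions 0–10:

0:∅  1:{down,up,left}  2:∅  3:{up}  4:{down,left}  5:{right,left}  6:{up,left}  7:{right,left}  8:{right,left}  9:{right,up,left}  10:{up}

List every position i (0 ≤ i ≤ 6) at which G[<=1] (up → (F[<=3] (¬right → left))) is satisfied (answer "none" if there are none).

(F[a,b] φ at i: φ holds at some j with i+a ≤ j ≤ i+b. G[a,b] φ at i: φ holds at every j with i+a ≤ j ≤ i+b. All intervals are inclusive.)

Evaluate at each i in [0,6]:
  i=0: ✓ (all of [0,1])
  i=1: ✓ (all of [1,2])
  i=2: ✓ (all of [2,3])
  i=3: ✓ (all of [3,4])
  i=4: ✓ (all of [4,5])
  i=5: ✓ (all of [5,6])
  i=6: ✓ (all of [6,7])

0, 1, 2, 3, 4, 5, 6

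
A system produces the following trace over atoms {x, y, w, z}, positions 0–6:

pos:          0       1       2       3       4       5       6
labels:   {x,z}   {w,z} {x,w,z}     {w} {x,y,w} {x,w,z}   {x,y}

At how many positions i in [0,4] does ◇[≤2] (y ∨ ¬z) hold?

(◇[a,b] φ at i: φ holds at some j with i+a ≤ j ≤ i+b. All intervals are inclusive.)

Evaluate at each i in [0,4]:
  i=0: ✗ (none in [0,2])
  i=1: ✓ (witness j=3)
  i=2: ✓ (witness j=3)
  i=3: ✓ (witness j=3)
  i=4: ✓ (witness j=4)
Positions where it holds: {1, 2, 3, 4} → 4.

4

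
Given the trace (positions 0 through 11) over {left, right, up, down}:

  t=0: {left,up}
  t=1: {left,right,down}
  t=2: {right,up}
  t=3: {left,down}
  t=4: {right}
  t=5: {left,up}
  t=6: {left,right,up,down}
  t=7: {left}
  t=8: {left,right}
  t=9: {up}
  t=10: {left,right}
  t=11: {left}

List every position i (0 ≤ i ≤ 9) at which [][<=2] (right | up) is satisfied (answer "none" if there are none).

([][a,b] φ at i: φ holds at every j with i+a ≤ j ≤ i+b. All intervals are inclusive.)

Evaluate at each i in [0,9]:
  i=0: ✓ (all of [0,2])
  i=1: ✗ (fails at j=3)
  i=2: ✗ (fails at j=3)
  i=3: ✗ (fails at j=3)
  i=4: ✓ (all of [4,6])
  i=5: ✗ (fails at j=7)
  i=6: ✗ (fails at j=7)
  i=7: ✗ (fails at j=7)
  i=8: ✓ (all of [8,10])
  i=9: ✗ (fails at j=11)

0, 4, 8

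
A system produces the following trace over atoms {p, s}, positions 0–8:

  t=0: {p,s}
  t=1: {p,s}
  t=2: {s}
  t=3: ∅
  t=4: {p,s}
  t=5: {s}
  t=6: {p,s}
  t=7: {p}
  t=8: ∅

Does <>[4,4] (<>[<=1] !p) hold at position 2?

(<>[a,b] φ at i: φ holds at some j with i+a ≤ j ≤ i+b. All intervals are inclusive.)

Check <>[<=1] !p at each j in [6,6]:
  j=6: fails (none in [6,7])
No position in the window satisfies it → formula fails.

No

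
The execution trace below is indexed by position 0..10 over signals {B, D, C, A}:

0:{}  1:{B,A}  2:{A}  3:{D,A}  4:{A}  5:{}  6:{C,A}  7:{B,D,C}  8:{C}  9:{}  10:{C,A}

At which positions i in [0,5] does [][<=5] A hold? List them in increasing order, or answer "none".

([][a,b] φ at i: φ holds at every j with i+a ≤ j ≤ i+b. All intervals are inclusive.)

Evaluate at each i in [0,5]:
  i=0: ✗ (fails at j=0)
  i=1: ✗ (fails at j=5)
  i=2: ✗ (fails at j=5)
  i=3: ✗ (fails at j=5)
  i=4: ✗ (fails at j=5)
  i=5: ✗ (fails at j=5)

none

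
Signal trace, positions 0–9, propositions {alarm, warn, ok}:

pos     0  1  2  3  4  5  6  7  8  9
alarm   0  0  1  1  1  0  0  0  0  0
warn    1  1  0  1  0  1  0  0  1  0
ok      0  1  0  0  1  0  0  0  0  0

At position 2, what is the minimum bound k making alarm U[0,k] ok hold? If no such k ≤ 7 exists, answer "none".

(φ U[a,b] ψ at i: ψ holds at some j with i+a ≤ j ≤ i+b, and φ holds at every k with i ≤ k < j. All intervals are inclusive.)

2

Need earliest j ≥ 2 with ok, and alarm at every k in [2,j-1].
  j=2: rhs fails.
  j=3: rhs fails.
  j=4: rhs holds; lhs holds on [2,3]. k = 2.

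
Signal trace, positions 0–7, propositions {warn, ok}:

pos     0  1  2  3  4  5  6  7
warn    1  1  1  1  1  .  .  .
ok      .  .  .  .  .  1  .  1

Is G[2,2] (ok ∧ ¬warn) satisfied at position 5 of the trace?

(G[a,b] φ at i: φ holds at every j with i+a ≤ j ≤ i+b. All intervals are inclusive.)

Check (ok ∧ ¬warn) at every j in [7,7]:
  j=7: true
All positions satisfy it → formula holds.

Holds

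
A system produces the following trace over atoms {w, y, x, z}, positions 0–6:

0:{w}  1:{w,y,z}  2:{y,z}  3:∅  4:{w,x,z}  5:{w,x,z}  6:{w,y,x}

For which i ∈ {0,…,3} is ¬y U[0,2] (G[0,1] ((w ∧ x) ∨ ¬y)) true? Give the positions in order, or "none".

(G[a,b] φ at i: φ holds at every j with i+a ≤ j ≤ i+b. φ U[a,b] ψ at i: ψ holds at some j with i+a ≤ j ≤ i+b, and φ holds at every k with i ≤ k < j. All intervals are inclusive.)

Evaluate at each i in [0,3]:
  i=0: ✗ (no rhs in [0,2])
  i=1: ✗ (lhs fails at k=1 before rhs at j=3)
  i=2: ✗ (lhs fails at k=2 before rhs at j=3)
  i=3: ✓ (rhs at j=3)

3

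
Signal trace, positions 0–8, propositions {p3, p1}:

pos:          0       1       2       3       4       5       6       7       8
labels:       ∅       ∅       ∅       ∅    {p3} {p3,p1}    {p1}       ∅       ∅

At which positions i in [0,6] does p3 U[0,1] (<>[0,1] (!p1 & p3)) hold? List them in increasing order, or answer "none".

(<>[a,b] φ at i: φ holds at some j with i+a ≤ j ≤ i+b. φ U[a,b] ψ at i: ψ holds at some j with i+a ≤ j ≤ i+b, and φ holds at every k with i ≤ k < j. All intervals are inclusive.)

Evaluate at each i in [0,6]:
  i=0: ✗ (no rhs in [0,1])
  i=1: ✗ (no rhs in [1,2])
  i=2: ✗ (lhs fails at k=2 before rhs at j=3)
  i=3: ✓ (rhs at j=3)
  i=4: ✓ (rhs at j=4)
  i=5: ✗ (no rhs in [5,6])
  i=6: ✗ (no rhs in [6,7])

3, 4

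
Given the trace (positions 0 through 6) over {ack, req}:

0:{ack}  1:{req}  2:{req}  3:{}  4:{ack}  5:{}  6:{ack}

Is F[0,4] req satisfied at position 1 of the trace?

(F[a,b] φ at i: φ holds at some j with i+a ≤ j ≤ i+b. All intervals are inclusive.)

Check req at each j in [1,5]:
  j=1: true
  j=2: true
  j=3: false
  j=4: false
  j=5: false
Found at j=1 → formula holds.

Holds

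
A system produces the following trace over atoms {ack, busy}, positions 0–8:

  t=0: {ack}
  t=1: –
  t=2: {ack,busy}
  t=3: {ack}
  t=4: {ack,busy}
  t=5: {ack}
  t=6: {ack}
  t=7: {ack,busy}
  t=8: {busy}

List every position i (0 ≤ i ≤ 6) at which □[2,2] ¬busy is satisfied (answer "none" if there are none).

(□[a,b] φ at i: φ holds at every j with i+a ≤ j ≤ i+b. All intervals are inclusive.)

Evaluate at each i in [0,6]:
  i=0: ✗ (fails at j=2)
  i=1: ✓ (all of [3,3])
  i=2: ✗ (fails at j=4)
  i=3: ✓ (all of [5,5])
  i=4: ✓ (all of [6,6])
  i=5: ✗ (fails at j=7)
  i=6: ✗ (fails at j=8)

1, 3, 4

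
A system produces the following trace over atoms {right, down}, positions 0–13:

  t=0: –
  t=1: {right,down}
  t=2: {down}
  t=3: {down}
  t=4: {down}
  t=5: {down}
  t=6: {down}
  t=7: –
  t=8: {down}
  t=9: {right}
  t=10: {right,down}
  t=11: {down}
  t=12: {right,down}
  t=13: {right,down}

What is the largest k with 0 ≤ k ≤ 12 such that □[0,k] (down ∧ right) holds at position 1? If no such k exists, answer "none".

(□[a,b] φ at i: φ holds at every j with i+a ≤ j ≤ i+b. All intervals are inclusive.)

(down ∧ right) must hold from j=1 onward; find where it first fails.
  j=1: holds
  j=2: fails
Holds on [1,1], so largest k = 0.

0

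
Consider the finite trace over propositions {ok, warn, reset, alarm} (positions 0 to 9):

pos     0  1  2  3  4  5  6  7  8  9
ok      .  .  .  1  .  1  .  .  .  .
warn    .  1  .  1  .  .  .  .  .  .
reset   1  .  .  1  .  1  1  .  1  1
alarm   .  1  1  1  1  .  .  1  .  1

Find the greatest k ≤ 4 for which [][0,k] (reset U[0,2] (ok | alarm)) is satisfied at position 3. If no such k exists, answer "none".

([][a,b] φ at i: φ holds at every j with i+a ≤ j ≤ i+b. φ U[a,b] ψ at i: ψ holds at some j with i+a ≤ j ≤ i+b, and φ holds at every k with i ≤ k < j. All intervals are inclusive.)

(reset U[0,2] (ok | alarm)) must hold from j=3 onward; find where it first fails.
  j=3: holds
  j=4: holds
  j=5: holds
  j=6: holds
  j=7: holds
Holds through j=7; largest k = 4.

4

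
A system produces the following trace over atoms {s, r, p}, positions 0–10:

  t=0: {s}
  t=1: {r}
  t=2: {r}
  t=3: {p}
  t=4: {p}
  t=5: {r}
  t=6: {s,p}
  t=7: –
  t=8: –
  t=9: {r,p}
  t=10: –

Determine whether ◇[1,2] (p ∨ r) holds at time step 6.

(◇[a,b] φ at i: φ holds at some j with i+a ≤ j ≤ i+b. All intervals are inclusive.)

Check (p ∨ r) at each j in [7,8]:
  j=7: false
  j=8: false
No position in the window satisfies it → formula fails.

No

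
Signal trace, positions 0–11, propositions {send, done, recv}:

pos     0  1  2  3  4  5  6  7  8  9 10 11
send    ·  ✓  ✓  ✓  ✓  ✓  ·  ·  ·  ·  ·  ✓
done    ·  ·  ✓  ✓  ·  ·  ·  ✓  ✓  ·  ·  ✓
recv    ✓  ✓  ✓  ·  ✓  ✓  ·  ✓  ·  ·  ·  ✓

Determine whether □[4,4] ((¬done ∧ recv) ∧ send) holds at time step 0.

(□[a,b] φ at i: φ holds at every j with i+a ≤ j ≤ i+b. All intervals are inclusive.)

Yes

Check ((¬done ∧ recv) ∧ send) at every j in [4,4]:
  j=4: true
All positions satisfy it → formula holds.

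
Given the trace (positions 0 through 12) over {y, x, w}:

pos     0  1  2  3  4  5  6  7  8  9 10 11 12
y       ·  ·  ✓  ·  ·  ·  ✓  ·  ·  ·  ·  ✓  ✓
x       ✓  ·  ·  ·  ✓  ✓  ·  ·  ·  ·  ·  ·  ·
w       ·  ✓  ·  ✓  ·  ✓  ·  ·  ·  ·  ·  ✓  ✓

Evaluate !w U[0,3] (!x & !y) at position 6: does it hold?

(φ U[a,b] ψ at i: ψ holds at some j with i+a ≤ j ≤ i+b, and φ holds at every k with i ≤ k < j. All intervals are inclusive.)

Need some j in [6,9] with (!x & !y), and !w at every k in [6,j-1].
  j=6: (!x & !y) false.
  j=7: (!x & !y) holds; !w holds at every k in [6,6] → satisfied.

Yes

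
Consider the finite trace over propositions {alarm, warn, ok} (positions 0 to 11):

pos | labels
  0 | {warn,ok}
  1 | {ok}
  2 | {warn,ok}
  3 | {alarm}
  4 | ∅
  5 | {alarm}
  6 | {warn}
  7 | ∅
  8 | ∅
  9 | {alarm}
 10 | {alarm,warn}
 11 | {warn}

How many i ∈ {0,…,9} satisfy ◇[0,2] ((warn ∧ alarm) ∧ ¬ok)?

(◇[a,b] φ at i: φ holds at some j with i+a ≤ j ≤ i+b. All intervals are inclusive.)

2

Evaluate at each i in [0,9]:
  i=0: ✗ (none in [0,2])
  i=1: ✗ (none in [1,3])
  i=2: ✗ (none in [2,4])
  i=3: ✗ (none in [3,5])
  i=4: ✗ (none in [4,6])
  i=5: ✗ (none in [5,7])
  i=6: ✗ (none in [6,8])
  i=7: ✗ (none in [7,9])
  i=8: ✓ (witness j=10)
  i=9: ✓ (witness j=10)
Positions where it holds: {8, 9} → 2.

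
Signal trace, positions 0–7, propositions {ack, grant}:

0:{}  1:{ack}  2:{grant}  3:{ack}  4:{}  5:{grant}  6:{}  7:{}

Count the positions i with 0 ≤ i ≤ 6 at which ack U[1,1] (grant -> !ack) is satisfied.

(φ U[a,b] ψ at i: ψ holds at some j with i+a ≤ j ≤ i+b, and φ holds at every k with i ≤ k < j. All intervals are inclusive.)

Evaluate at each i in [0,6]:
  i=0: ✗ (lhs fails at k=0 before rhs at j=1)
  i=1: ✓ (rhs at j=2; lhs holds on [1,1])
  i=2: ✗ (lhs fails at k=2 before rhs at j=3)
  i=3: ✓ (rhs at j=4; lhs holds on [3,3])
  i=4: ✗ (lhs fails at k=4 before rhs at j=5)
  i=5: ✗ (lhs fails at k=5 before rhs at j=6)
  i=6: ✗ (lhs fails at k=6 before rhs at j=7)
Positions where it holds: {1, 3} → 2.

2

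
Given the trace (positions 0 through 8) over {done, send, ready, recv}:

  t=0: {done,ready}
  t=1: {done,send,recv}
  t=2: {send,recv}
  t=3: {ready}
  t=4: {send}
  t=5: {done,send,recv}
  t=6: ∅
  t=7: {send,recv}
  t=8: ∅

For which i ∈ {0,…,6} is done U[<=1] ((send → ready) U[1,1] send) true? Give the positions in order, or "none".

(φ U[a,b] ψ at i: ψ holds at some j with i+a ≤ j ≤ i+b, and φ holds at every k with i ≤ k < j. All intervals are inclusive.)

0, 3, 5, 6

Evaluate at each i in [0,6]:
  i=0: ✓ (rhs at j=0)
  i=1: ✗ (no rhs in [1,2])
  i=2: ✗ (lhs fails at k=2 before rhs at j=3)
  i=3: ✓ (rhs at j=3)
  i=4: ✗ (no rhs in [4,5])
  i=5: ✓ (rhs at j=6; lhs holds on [5,5])
  i=6: ✓ (rhs at j=6)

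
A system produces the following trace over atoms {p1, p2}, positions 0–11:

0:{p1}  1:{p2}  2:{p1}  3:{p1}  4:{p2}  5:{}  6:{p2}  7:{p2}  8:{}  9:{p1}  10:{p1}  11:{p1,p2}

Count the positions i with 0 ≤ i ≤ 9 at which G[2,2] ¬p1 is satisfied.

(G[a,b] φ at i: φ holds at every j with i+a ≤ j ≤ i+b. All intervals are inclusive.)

5

Evaluate at each i in [0,9]:
  i=0: ✗ (fails at j=2)
  i=1: ✗ (fails at j=3)
  i=2: ✓ (all of [4,4])
  i=3: ✓ (all of [5,5])
  i=4: ✓ (all of [6,6])
  i=5: ✓ (all of [7,7])
  i=6: ✓ (all of [8,8])
  i=7: ✗ (fails at j=9)
  i=8: ✗ (fails at j=10)
  i=9: ✗ (fails at j=11)
Positions where it holds: {2, 3, 4, 5, 6} → 5.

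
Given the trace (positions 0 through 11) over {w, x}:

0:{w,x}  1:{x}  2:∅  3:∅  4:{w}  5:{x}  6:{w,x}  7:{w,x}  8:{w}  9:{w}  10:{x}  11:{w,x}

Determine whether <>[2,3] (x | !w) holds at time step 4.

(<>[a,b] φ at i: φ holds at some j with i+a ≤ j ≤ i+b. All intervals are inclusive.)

Holds

Check (x | !w) at each j in [6,7]:
  j=6: true
  j=7: true
Found at j=6 → formula holds.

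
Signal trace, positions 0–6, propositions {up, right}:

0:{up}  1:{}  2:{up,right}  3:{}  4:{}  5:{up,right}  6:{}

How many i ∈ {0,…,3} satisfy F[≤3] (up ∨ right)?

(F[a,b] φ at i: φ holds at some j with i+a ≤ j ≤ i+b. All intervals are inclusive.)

Evaluate at each i in [0,3]:
  i=0: ✓ (witness j=0)
  i=1: ✓ (witness j=2)
  i=2: ✓ (witness j=2)
  i=3: ✓ (witness j=5)
Positions where it holds: {0, 1, 2, 3} → 4.

4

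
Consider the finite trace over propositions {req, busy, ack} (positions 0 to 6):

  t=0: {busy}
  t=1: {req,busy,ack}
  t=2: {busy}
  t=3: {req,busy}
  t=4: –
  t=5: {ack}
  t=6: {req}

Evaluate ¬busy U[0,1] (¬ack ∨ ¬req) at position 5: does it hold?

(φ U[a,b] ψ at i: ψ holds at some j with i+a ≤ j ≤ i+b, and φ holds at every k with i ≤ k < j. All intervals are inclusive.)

Yes

Need some j in [5,6] with (¬ack ∨ ¬req), and ¬busy at every k in [5,j-1].
  j=5: (¬ack ∨ ¬req) holds; no prefix to check → satisfied.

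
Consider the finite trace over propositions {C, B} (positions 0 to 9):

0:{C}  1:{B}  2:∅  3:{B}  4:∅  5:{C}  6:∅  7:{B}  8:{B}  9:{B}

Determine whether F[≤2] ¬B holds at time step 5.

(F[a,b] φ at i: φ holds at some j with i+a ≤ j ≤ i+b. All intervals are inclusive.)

Holds

Check ¬B at each j in [5,7]:
  j=5: true
  j=6: true
  j=7: false
Found at j=5 → formula holds.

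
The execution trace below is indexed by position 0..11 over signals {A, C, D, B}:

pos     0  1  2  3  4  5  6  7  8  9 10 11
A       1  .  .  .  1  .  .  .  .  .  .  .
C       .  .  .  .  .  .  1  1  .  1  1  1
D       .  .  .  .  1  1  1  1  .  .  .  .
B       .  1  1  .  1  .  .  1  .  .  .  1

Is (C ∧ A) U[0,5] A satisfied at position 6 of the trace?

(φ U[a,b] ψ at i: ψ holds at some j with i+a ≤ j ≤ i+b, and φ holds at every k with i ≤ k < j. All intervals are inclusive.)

Need some j in [6,11] with A, and (C ∧ A) at every k in [6,j-1].
  j=6: A false.
  j=7: A false.
  j=8: A false.
  j=9: A false.
  j=10: A false.
  j=11: A false.
No j in the window works → until fails.

No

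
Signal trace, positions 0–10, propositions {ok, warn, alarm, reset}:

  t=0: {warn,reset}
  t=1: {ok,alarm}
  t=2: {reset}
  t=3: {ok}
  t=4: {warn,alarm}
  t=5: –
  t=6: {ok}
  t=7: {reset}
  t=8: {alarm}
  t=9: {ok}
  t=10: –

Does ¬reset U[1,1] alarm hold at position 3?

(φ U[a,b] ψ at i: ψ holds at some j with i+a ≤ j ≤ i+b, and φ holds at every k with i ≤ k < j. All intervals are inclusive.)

Holds

Need some j in [4,4] with alarm, and ¬reset at every k in [3,j-1].
  j=4: alarm holds; ¬reset holds at every k in [3,3] → satisfied.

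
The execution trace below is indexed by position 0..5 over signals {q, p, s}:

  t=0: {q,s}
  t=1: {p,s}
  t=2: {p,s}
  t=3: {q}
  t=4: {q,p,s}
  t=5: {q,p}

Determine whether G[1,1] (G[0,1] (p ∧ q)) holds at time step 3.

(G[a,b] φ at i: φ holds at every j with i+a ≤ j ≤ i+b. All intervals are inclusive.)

Check G[0,1] (p ∧ q) at every j in [4,4]:
  j=4: holds on [4,5]
All positions satisfy it → formula holds.

Yes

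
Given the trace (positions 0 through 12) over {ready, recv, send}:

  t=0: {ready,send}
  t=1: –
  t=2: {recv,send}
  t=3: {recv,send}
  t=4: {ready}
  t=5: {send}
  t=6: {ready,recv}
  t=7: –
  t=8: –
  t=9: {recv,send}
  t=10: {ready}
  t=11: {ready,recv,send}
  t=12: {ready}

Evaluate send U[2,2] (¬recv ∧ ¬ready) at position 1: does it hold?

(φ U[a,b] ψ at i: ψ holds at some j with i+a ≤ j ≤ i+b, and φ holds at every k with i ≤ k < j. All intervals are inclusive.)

False

Need some j in [3,3] with (¬recv ∧ ¬ready), and send at every k in [1,j-1].
  j=3: (¬recv ∧ ¬ready) false.
No j in the window works → until fails.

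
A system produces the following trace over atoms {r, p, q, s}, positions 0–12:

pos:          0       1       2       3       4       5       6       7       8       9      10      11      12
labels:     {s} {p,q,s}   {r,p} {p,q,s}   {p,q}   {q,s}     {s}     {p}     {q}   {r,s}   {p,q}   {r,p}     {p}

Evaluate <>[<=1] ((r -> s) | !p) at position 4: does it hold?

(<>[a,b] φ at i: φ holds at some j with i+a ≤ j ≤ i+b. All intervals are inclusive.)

Yes

Check ((r -> s) | !p) at each j in [4,5]:
  j=4: true
  j=5: true
Found at j=4 → formula holds.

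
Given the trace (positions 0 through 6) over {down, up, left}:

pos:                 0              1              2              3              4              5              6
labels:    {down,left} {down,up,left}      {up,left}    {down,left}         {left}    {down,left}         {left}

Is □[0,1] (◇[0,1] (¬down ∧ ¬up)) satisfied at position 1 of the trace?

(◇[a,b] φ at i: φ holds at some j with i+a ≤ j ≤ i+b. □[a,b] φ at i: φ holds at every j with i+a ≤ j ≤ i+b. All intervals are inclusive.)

Check ◇[0,1] (¬down ∧ ¬up) at every j in [1,2]:
  j=1: fails (none in [1,2])
  j=2: fails (none in [2,3])
Fails at j=1 → formula fails.

No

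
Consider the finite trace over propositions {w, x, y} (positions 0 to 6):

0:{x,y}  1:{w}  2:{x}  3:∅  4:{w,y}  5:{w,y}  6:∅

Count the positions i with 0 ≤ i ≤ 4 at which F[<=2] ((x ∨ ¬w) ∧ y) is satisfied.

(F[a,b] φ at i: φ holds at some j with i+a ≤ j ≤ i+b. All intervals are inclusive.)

1

Evaluate at each i in [0,4]:
  i=0: ✓ (witness j=0)
  i=1: ✗ (none in [1,3])
  i=2: ✗ (none in [2,4])
  i=3: ✗ (none in [3,5])
  i=4: ✗ (none in [4,6])
Positions where it holds: {0} → 1.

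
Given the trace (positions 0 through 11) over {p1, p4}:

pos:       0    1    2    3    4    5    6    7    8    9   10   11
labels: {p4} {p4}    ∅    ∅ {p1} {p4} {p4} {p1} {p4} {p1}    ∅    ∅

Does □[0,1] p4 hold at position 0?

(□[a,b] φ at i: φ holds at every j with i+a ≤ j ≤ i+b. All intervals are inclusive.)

Yes

Check p4 at every j in [0,1]:
  j=0: true
  j=1: true
All positions satisfy it → formula holds.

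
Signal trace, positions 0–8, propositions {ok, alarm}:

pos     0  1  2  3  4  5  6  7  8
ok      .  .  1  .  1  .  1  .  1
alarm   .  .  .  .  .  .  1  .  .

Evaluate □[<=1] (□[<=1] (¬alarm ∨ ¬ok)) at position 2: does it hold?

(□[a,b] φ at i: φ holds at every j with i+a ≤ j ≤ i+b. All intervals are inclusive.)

Yes

Check □[<=1] (¬alarm ∨ ¬ok) at every j in [2,3]:
  j=2: holds on [2,3]
  j=3: holds on [3,4]
All positions satisfy it → formula holds.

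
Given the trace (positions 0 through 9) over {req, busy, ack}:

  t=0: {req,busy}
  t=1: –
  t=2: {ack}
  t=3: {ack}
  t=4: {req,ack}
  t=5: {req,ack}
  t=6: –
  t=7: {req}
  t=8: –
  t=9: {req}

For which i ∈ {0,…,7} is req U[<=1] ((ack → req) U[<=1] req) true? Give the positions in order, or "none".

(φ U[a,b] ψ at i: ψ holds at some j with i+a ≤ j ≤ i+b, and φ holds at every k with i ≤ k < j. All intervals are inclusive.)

Evaluate at each i in [0,7]:
  i=0: ✓ (rhs at j=0)
  i=1: ✗ (no rhs in [1,2])
  i=2: ✗ (no rhs in [2,3])
  i=3: ✗ (lhs fails at k=3 before rhs at j=4)
  i=4: ✓ (rhs at j=4)
  i=5: ✓ (rhs at j=5)
  i=6: ✓ (rhs at j=6)
  i=7: ✓ (rhs at j=7)

0, 4, 5, 6, 7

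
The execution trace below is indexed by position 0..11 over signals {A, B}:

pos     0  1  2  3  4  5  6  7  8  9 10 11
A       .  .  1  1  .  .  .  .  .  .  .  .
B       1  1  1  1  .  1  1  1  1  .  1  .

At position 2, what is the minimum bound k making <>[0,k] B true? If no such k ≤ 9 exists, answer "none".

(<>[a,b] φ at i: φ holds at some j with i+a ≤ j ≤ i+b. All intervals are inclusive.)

0

Scan j = 2,3,… for B:
  j=2: holds
First hit at j=2, so smallest k = 2-2 = 0.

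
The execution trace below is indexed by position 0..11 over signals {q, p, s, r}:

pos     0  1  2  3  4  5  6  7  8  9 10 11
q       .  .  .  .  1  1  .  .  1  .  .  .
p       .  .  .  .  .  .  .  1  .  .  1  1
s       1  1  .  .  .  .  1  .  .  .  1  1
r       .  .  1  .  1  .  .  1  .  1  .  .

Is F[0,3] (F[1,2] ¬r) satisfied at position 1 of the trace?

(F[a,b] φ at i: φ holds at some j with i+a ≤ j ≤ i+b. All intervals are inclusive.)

Yes

Check F[1,2] ¬r at each j in [1,4]:
  j=1: holds (witness at 3)
  j=2: holds (witness at 3)
  j=3: holds (witness at 5)
  j=4: holds (witness at 5)
Found at j=1 → formula holds.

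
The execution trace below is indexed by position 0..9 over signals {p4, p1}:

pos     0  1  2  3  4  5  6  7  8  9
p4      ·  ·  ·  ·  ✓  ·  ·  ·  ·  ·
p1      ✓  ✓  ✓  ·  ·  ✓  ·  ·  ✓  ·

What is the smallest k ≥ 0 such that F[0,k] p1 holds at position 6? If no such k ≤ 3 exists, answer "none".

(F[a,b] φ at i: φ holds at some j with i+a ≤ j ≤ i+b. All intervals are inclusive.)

Scan j = 6,7,… for p1:
  j=6: fails
  j=7: fails
  j=8: holds
First hit at j=8, so smallest k = 8-6 = 2.

2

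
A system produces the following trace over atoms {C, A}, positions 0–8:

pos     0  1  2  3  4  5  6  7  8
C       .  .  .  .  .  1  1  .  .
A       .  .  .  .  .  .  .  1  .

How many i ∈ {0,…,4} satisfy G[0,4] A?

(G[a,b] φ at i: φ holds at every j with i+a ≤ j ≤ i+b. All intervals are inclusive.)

0

Evaluate at each i in [0,4]:
  i=0: ✗ (fails at j=0)
  i=1: ✗ (fails at j=1)
  i=2: ✗ (fails at j=2)
  i=3: ✗ (fails at j=3)
  i=4: ✗ (fails at j=4)
Positions where it holds: {} → 0.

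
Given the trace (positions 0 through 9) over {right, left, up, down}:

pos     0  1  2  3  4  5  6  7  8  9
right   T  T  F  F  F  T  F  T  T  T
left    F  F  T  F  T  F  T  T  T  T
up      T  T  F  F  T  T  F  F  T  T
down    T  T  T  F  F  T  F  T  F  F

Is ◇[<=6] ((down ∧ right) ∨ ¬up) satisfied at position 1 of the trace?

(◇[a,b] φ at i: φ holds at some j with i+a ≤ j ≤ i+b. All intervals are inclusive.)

True

Check ((down ∧ right) ∨ ¬up) at each j in [1,7]:
  j=1: true
  j=2: true
  j=3: true
  j=4: false
  j=5: true
  j=6: true
  j=7: true
Found at j=1 → formula holds.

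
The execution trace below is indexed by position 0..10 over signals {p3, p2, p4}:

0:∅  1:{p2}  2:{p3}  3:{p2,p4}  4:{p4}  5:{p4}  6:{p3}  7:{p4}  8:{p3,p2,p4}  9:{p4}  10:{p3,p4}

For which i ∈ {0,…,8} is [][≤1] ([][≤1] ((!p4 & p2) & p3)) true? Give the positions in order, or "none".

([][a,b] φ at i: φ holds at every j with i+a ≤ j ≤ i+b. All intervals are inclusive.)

Evaluate at each i in [0,8]:
  i=0: ✗ (fails at j=0)
  i=1: ✗ (fails at j=1)
  i=2: ✗ (fails at j=2)
  i=3: ✗ (fails at j=3)
  i=4: ✗ (fails at j=4)
  i=5: ✗ (fails at j=5)
  i=6: ✗ (fails at j=6)
  i=7: ✗ (fails at j=7)
  i=8: ✗ (fails at j=8)

none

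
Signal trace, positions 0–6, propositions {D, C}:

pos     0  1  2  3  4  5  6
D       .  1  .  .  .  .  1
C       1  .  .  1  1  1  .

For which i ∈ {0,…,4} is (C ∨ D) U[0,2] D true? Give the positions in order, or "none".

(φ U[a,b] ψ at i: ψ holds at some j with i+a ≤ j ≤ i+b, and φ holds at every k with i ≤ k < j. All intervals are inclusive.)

0, 1, 4

Evaluate at each i in [0,4]:
  i=0: ✓ (rhs at j=1; lhs holds on [0,0])
  i=1: ✓ (rhs at j=1)
  i=2: ✗ (no rhs in [2,4])
  i=3: ✗ (no rhs in [3,5])
  i=4: ✓ (rhs at j=6; lhs holds on [4,5])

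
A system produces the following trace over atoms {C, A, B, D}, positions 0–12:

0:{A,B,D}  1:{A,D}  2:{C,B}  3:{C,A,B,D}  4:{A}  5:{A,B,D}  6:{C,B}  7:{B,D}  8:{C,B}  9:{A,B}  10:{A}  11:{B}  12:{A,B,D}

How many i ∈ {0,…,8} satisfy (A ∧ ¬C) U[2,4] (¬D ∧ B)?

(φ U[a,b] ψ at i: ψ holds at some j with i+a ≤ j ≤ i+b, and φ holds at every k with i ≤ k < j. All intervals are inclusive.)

Evaluate at each i in [0,8]:
  i=0: ✓ (rhs at j=2; lhs holds on [0,1])
  i=1: ✗ (no rhs in [3,5])
  i=2: ✗ (lhs fails at k=2 before rhs at j=6)
  i=3: ✗ (lhs fails at k=3 before rhs at j=6)
  i=4: ✓ (rhs at j=6; lhs holds on [4,5])
  i=5: ✗ (lhs fails at k=6 before rhs at j=8)
  i=6: ✗ (lhs fails at k=6 before rhs at j=8)
  i=7: ✗ (lhs fails at k=7 before rhs at j=9)
  i=8: ✗ (lhs fails at k=8 before rhs at j=11)
Positions where it holds: {0, 4} → 2.

2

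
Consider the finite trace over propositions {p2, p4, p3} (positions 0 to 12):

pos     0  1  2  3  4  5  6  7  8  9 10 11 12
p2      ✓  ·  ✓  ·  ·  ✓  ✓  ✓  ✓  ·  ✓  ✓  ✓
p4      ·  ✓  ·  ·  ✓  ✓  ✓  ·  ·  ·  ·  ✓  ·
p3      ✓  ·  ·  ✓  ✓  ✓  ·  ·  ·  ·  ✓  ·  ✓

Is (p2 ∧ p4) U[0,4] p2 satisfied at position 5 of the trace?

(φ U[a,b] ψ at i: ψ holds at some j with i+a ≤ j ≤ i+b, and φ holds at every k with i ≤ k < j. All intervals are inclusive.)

Yes

Need some j in [5,9] with p2, and (p2 ∧ p4) at every k in [5,j-1].
  j=5: p2 holds; no prefix to check → satisfied.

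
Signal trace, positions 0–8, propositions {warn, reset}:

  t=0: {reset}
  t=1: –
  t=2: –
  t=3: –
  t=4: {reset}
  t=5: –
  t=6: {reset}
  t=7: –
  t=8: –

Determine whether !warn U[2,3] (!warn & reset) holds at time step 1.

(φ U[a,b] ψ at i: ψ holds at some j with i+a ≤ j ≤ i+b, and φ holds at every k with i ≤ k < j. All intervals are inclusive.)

Need some j in [3,4] with (!warn & reset), and !warn at every k in [1,j-1].
  j=3: (!warn & reset) false.
  j=4: (!warn & reset) holds; !warn holds at every k in [1,3] → satisfied.

True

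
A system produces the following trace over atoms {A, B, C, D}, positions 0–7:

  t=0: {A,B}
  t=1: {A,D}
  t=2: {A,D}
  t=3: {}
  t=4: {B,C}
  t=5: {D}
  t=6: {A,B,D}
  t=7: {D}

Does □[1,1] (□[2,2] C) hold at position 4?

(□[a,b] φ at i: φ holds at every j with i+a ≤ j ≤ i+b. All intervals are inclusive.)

Check □[2,2] C at every j in [5,5]:
  j=5: fails at 7
Fails at j=5 → formula fails.

Does not hold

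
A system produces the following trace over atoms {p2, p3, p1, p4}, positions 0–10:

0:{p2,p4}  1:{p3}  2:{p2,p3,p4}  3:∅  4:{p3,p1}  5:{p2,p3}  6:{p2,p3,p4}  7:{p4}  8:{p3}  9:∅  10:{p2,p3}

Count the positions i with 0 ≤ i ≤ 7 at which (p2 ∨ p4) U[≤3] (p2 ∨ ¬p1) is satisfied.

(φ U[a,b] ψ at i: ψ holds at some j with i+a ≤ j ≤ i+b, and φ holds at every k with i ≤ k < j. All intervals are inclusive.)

7

Evaluate at each i in [0,7]:
  i=0: ✓ (rhs at j=0)
  i=1: ✓ (rhs at j=1)
  i=2: ✓ (rhs at j=2)
  i=3: ✓ (rhs at j=3)
  i=4: ✗ (lhs fails at k=4 before rhs at j=5)
  i=5: ✓ (rhs at j=5)
  i=6: ✓ (rhs at j=6)
  i=7: ✓ (rhs at j=7)
Positions where it holds: {0, 1, 2, 3, 5, 6, 7} → 7.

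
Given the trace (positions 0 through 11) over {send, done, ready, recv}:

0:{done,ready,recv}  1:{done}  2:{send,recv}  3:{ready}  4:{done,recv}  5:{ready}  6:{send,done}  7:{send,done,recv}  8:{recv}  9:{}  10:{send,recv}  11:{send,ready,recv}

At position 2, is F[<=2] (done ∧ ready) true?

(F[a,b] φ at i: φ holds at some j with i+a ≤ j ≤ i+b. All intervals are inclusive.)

Check (done ∧ ready) at each j in [2,4]:
  j=2: false
  j=3: false
  j=4: false
No position in the window satisfies it → formula fails.

False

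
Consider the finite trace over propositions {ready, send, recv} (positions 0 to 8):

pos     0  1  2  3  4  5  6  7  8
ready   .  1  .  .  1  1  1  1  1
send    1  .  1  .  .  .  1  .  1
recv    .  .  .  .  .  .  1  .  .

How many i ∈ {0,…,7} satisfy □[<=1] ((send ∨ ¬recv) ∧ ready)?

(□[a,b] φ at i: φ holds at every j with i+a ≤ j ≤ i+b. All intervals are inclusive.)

4

Evaluate at each i in [0,7]:
  i=0: ✗ (fails at j=0)
  i=1: ✗ (fails at j=2)
  i=2: ✗ (fails at j=2)
  i=3: ✗ (fails at j=3)
  i=4: ✓ (all of [4,5])
  i=5: ✓ (all of [5,6])
  i=6: ✓ (all of [6,7])
  i=7: ✓ (all of [7,8])
Positions where it holds: {4, 5, 6, 7} → 4.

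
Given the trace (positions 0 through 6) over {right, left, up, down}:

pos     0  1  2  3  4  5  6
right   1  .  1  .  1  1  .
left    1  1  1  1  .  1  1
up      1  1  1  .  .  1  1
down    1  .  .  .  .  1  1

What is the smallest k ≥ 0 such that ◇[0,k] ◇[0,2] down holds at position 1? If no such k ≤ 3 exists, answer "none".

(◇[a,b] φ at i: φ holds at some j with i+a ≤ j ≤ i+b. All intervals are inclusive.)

Scan j = 1,2,… for ◇[0,2] down:
  j=1: fails
  j=2: fails
  j=3: holds
First hit at j=3, so smallest k = 3-1 = 2.

2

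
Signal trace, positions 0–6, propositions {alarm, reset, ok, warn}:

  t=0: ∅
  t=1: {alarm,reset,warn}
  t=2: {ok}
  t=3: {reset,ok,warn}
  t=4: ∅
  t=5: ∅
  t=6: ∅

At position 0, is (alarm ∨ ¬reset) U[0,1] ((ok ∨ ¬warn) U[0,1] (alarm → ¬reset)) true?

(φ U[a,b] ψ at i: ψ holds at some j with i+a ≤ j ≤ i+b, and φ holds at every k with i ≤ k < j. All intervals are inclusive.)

Need some j in [0,1] with ((ok ∨ ¬warn) U[0,1] (alarm → ¬reset)), and (alarm ∨ ¬reset) at every k in [0,j-1].
  j=0: ((ok ∨ ¬warn) U[0,1] (alarm → ¬reset)) holds; no prefix to check → satisfied.

Yes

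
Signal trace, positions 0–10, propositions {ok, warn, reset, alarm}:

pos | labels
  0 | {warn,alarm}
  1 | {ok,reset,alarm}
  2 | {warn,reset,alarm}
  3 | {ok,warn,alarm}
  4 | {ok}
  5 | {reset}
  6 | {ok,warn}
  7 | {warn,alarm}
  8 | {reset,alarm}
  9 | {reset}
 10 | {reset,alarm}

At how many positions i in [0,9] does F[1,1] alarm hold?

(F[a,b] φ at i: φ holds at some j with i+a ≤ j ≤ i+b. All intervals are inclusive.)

Evaluate at each i in [0,9]:
  i=0: ✓ (witness j=1)
  i=1: ✓ (witness j=2)
  i=2: ✓ (witness j=3)
  i=3: ✗ (none in [4,4])
  i=4: ✗ (none in [5,5])
  i=5: ✗ (none in [6,6])
  i=6: ✓ (witness j=7)
  i=7: ✓ (witness j=8)
  i=8: ✗ (none in [9,9])
  i=9: ✓ (witness j=10)
Positions where it holds: {0, 1, 2, 6, 7, 9} → 6.

6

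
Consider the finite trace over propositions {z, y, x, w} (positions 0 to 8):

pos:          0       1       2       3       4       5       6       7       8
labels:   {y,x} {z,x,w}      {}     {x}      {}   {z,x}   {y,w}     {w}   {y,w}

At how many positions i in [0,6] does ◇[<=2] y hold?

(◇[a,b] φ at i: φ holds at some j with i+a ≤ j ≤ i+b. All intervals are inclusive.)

Evaluate at each i in [0,6]:
  i=0: ✓ (witness j=0)
  i=1: ✗ (none in [1,3])
  i=2: ✗ (none in [2,4])
  i=3: ✗ (none in [3,5])
  i=4: ✓ (witness j=6)
  i=5: ✓ (witness j=6)
  i=6: ✓ (witness j=6)
Positions where it holds: {0, 4, 5, 6} → 4.

4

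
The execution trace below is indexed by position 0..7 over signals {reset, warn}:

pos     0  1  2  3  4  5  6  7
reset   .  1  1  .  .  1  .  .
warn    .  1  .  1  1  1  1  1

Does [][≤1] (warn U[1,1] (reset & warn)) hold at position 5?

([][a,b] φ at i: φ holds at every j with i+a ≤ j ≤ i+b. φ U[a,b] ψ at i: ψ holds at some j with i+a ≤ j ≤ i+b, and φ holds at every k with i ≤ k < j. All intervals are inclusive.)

Check (warn U[1,1] (reset & warn)) at every j in [5,6]:
  j=5: fails
  j=6: fails
Fails at j=5 → formula fails.

No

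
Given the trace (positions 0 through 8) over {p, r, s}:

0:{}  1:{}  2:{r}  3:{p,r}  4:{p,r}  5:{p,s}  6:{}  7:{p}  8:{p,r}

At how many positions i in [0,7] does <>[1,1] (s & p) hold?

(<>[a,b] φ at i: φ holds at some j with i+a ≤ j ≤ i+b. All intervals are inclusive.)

Evaluate at each i in [0,7]:
  i=0: ✗ (none in [1,1])
  i=1: ✗ (none in [2,2])
  i=2: ✗ (none in [3,3])
  i=3: ✗ (none in [4,4])
  i=4: ✓ (witness j=5)
  i=5: ✗ (none in [6,6])
  i=6: ✗ (none in [7,7])
  i=7: ✗ (none in [8,8])
Positions where it holds: {4} → 1.

1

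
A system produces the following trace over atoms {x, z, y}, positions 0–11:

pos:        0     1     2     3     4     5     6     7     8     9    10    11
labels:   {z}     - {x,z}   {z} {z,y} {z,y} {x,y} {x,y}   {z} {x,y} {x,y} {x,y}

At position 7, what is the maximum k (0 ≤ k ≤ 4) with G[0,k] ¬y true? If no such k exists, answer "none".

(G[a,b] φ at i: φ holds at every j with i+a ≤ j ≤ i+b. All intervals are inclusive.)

none

¬y must hold from j=7 onward; find where it first fails.
  j=7: fails → no k works.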